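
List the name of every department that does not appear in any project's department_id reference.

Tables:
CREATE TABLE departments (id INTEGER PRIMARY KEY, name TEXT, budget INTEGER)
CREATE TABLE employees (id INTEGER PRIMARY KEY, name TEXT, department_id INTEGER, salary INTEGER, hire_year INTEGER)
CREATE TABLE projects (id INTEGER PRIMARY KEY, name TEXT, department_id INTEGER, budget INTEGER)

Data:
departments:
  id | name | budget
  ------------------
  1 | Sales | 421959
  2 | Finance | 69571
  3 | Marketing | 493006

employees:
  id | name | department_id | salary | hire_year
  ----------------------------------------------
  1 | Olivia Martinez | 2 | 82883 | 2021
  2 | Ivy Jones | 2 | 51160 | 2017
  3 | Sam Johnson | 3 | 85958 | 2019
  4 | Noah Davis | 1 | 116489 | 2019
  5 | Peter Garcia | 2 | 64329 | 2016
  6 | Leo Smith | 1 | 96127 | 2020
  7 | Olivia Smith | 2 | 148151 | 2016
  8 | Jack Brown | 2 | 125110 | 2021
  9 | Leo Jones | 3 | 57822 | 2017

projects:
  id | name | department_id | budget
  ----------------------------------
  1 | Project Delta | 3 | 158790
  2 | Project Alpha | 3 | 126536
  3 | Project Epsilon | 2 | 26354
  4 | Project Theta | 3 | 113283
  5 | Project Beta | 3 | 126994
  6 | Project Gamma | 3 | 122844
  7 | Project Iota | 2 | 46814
SELECT p.name FROM departments p LEFT JOIN projects c ON c.department_id = p.id WHERE c.id IS NULL

Execution result:
Sales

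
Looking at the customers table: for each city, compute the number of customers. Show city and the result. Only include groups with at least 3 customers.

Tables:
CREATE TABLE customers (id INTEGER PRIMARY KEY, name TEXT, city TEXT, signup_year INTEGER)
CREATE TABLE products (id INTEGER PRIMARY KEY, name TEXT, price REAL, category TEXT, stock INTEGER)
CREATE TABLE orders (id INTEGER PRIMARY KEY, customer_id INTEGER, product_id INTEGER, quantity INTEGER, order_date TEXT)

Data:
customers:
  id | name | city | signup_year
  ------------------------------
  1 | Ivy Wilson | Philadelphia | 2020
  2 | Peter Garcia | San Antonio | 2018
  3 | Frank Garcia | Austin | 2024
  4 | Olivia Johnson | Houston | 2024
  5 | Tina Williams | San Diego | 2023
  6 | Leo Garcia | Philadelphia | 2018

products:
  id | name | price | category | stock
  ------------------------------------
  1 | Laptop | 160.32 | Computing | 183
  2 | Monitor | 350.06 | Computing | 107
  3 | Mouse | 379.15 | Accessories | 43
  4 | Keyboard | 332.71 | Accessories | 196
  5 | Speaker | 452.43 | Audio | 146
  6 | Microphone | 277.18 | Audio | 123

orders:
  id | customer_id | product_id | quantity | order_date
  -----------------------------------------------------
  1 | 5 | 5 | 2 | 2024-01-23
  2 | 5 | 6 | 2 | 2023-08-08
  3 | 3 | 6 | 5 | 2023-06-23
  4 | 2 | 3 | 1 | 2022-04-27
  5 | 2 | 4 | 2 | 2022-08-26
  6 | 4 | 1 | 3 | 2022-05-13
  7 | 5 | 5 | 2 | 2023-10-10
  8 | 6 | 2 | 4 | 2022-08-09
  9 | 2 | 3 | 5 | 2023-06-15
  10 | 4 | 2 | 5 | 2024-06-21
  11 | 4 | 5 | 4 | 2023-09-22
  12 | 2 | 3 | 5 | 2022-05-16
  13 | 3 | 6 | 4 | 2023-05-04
SELECT city, COUNT(*) AS n FROM customers GROUP BY city HAVING COUNT(*) >= 3

Execution result:
(no rows)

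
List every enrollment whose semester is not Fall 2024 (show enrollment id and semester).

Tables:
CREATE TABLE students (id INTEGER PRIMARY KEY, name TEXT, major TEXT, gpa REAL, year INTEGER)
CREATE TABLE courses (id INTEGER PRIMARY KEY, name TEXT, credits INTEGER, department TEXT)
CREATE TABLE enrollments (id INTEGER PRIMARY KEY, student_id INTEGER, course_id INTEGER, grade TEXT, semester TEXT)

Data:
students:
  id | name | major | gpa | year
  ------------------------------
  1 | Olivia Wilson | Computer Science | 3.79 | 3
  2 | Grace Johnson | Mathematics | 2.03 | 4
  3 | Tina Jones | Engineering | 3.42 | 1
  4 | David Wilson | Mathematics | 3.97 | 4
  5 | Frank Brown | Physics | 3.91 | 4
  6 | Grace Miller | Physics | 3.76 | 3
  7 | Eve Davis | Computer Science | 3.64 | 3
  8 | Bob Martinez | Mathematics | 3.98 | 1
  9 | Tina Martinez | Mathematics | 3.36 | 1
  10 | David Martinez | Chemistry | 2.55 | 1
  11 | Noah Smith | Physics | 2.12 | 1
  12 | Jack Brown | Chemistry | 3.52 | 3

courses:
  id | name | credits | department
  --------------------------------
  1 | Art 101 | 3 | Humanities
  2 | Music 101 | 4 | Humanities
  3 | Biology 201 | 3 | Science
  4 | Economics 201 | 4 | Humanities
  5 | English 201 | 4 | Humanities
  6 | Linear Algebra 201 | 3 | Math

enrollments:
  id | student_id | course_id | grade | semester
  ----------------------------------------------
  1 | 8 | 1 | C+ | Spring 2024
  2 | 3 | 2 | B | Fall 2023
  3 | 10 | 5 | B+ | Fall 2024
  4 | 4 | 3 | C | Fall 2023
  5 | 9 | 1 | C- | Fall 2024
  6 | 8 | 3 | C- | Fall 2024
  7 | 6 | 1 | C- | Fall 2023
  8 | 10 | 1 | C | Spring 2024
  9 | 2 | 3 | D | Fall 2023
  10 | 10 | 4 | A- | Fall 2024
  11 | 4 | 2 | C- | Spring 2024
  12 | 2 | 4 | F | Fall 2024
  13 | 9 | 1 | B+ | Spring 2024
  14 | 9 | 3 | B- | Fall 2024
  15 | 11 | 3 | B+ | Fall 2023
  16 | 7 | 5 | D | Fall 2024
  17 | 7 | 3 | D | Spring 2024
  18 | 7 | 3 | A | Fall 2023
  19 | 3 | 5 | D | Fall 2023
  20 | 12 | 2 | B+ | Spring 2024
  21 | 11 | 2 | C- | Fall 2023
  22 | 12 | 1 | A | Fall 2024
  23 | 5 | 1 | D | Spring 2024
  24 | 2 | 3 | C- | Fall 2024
SELECT id, semester FROM enrollments WHERE semester <> 'Fall 2024'

Execution result:
id | semester
1 | Spring 2024
2 | Fall 2023
4 | Fall 2023
7 | Fall 2023
8 | Spring 2024
9 | Fall 2023
11 | Spring 2024
13 | Spring 2024
15 | Fall 2023
17 | Spring 2024
18 | Fall 2023
19 | Fall 2023
20 | Spring 2024
21 | Fall 2023
23 | Spring 2024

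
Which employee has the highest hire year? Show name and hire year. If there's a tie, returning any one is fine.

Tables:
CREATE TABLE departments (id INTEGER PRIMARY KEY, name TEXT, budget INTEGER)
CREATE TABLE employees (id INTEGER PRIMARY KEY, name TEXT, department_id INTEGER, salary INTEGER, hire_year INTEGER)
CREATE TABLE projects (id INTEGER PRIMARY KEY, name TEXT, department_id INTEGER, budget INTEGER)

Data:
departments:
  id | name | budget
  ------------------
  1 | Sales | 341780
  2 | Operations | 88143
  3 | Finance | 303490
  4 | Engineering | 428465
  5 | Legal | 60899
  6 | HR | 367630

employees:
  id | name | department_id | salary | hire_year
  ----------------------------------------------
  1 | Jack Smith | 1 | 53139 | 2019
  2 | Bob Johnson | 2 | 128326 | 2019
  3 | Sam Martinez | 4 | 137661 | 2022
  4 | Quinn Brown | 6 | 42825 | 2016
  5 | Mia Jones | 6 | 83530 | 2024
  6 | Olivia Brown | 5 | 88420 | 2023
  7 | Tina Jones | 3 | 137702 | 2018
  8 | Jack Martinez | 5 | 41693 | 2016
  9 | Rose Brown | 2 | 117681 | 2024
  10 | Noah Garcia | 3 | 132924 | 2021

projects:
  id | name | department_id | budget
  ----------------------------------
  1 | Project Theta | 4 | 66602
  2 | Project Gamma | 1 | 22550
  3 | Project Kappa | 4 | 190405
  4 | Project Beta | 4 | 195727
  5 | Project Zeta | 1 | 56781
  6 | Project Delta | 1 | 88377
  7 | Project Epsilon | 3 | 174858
SELECT name, hire_year FROM employees ORDER BY hire_year DESC LIMIT 1

Execution result:
name | hire_year
Mia Jones | 2024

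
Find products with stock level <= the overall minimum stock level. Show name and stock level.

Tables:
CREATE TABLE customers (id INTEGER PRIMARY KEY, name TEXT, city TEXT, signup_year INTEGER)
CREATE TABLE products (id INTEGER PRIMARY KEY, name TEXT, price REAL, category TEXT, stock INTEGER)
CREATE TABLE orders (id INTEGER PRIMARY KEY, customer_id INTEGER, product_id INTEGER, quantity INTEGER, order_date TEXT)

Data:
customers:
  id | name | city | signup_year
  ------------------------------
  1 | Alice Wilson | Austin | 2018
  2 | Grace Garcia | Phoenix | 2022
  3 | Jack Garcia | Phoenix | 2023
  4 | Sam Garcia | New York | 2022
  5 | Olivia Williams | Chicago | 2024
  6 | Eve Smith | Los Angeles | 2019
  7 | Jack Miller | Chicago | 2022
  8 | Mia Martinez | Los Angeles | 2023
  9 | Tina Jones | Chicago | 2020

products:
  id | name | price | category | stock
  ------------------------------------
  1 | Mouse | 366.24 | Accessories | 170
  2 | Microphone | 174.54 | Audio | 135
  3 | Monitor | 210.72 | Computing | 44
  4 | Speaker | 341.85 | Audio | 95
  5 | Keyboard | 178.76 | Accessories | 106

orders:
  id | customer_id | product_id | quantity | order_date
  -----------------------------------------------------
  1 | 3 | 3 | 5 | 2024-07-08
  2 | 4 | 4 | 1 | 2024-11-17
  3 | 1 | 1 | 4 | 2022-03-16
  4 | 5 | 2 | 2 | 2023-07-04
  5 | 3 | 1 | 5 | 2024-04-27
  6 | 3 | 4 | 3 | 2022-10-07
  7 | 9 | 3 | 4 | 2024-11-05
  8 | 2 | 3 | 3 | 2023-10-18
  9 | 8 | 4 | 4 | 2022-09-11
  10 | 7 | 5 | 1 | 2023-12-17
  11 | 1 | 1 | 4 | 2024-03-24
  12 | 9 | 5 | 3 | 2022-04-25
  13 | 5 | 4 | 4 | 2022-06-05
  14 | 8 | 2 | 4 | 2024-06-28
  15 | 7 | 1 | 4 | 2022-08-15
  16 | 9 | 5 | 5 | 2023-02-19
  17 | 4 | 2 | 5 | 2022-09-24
SELECT name, stock FROM products WHERE stock <= (SELECT MIN(stock) FROM products)

Execution result:
name | stock
Monitor | 44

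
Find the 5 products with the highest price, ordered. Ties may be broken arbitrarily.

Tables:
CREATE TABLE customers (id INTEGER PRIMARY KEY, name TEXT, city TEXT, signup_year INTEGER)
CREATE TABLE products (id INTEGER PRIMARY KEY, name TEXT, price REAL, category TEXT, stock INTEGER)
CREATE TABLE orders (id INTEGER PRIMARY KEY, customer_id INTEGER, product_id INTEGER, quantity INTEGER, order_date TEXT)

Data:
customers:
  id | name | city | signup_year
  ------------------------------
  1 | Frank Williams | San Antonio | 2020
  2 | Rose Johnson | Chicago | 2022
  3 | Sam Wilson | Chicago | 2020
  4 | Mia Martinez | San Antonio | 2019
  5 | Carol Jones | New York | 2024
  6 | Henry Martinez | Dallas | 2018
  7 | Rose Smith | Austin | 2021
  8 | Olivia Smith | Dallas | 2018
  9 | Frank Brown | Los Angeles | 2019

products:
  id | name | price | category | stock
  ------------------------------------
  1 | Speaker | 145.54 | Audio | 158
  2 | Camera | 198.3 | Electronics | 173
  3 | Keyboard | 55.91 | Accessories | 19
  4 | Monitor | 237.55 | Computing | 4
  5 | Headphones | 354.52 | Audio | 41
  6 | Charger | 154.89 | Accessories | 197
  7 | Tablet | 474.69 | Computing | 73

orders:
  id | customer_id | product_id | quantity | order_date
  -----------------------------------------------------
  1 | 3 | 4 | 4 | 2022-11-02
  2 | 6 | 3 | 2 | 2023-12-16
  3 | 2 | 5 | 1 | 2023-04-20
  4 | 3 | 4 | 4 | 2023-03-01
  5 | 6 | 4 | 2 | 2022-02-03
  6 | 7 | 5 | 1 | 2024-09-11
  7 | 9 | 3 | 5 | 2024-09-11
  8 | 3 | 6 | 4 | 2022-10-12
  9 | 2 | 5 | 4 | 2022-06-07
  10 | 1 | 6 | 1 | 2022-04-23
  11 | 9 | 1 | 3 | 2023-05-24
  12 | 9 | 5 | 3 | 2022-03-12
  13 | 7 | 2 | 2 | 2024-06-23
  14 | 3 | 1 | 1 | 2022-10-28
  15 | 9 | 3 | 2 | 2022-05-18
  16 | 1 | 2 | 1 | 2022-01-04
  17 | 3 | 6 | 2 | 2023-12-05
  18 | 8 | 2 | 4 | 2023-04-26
SELECT name, price FROM products ORDER BY price DESC LIMIT 5

Execution result:
name | price
Tablet | 474.69
Headphones | 354.52
Monitor | 237.55
Camera | 198.30
Charger | 154.89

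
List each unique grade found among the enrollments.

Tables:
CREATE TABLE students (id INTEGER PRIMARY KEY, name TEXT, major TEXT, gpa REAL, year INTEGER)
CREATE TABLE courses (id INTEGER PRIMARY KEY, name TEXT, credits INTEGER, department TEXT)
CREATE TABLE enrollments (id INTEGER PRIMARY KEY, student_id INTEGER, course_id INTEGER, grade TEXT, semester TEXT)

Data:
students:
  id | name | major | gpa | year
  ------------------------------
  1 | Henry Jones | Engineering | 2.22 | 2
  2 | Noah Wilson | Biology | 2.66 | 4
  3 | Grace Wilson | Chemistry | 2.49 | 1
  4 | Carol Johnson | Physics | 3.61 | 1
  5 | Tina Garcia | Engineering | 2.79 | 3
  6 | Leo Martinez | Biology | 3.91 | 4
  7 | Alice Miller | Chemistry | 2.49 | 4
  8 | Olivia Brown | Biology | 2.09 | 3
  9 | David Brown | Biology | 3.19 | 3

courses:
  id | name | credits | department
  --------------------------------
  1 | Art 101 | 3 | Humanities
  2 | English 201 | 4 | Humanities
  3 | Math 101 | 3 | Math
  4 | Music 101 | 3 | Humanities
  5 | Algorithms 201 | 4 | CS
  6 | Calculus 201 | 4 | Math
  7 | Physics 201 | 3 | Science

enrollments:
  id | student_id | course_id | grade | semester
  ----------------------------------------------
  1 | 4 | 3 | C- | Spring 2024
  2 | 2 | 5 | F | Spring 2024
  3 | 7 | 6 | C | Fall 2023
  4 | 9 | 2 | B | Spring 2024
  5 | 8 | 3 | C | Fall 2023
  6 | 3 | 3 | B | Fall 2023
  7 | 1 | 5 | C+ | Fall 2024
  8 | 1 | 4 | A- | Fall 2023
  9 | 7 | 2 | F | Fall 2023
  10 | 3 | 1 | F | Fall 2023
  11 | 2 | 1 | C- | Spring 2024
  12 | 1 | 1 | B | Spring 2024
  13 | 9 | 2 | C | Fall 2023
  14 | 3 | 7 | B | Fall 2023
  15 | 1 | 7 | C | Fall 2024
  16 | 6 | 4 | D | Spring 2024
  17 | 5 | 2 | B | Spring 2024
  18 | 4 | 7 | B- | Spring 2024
SELECT DISTINCT grade FROM enrollments

Execution result:
grade
C-
F
C
B
C+
A-
D
B-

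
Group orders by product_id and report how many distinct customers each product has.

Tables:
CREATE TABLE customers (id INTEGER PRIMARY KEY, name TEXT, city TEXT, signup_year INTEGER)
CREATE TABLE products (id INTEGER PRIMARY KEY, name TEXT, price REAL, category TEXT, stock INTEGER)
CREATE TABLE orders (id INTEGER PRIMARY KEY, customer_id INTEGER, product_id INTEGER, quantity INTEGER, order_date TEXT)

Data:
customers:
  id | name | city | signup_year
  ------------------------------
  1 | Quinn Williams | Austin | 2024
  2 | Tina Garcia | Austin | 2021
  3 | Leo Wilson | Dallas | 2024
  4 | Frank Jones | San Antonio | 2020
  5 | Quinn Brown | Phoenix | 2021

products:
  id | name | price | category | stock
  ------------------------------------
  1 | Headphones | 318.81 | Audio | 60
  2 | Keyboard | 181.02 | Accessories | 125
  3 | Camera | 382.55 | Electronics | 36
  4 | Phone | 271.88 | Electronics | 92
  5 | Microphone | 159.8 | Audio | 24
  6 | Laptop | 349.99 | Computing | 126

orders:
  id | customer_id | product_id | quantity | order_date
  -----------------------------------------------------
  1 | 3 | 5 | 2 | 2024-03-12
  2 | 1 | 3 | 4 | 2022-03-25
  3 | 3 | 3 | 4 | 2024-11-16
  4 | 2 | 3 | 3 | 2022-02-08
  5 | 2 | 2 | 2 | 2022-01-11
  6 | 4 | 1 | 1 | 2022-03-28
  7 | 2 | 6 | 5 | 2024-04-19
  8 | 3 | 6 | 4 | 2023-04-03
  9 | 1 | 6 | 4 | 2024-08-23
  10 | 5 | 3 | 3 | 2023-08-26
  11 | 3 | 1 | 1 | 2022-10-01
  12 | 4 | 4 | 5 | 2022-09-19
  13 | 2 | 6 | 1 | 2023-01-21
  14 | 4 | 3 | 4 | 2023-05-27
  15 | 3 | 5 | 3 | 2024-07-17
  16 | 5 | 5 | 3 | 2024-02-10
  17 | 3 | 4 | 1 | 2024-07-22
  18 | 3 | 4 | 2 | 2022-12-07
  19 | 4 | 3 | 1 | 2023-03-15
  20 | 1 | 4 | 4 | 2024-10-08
SELECT product_id, COUNT(DISTINCT customer_id) AS distinct_customer_count FROM orders GROUP BY product_id

Execution result:
product_id | distinct_customer_count
1 | 2
2 | 1
3 | 5
4 | 3
5 | 2
6 | 3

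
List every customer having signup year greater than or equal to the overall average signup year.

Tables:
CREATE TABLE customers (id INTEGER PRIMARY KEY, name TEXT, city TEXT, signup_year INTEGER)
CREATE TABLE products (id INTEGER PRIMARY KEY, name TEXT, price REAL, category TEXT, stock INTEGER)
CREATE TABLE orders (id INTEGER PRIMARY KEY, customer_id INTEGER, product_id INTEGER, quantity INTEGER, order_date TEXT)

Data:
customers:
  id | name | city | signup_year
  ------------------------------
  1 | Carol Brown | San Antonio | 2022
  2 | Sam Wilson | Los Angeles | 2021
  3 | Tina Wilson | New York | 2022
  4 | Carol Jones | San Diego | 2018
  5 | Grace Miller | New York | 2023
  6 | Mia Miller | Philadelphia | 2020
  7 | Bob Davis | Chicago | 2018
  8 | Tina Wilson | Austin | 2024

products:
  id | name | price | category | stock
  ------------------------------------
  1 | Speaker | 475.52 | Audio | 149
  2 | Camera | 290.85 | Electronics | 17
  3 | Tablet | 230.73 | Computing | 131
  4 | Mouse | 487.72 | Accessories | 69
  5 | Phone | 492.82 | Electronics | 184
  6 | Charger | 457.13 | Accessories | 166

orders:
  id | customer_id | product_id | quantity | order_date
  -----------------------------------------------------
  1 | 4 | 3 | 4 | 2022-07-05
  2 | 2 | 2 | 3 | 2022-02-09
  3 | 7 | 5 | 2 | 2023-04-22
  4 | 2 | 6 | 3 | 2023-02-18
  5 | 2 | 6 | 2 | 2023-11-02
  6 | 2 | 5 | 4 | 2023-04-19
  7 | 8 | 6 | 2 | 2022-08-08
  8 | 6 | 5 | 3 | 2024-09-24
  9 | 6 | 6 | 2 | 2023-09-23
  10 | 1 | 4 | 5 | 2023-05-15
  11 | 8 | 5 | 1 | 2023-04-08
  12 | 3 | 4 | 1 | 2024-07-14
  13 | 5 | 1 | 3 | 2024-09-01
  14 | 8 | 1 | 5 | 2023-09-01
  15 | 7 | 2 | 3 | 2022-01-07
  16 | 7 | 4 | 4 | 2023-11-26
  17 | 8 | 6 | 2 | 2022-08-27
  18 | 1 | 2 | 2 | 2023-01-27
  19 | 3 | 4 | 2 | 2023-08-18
SELECT name, signup_year FROM customers WHERE signup_year >= (SELECT AVG(signup_year) FROM customers)

Execution result:
name | signup_year
Carol Brown | 2022
Sam Wilson | 2021
Tina Wilson | 2022
Grace Miller | 2023
Tina Wilson | 2024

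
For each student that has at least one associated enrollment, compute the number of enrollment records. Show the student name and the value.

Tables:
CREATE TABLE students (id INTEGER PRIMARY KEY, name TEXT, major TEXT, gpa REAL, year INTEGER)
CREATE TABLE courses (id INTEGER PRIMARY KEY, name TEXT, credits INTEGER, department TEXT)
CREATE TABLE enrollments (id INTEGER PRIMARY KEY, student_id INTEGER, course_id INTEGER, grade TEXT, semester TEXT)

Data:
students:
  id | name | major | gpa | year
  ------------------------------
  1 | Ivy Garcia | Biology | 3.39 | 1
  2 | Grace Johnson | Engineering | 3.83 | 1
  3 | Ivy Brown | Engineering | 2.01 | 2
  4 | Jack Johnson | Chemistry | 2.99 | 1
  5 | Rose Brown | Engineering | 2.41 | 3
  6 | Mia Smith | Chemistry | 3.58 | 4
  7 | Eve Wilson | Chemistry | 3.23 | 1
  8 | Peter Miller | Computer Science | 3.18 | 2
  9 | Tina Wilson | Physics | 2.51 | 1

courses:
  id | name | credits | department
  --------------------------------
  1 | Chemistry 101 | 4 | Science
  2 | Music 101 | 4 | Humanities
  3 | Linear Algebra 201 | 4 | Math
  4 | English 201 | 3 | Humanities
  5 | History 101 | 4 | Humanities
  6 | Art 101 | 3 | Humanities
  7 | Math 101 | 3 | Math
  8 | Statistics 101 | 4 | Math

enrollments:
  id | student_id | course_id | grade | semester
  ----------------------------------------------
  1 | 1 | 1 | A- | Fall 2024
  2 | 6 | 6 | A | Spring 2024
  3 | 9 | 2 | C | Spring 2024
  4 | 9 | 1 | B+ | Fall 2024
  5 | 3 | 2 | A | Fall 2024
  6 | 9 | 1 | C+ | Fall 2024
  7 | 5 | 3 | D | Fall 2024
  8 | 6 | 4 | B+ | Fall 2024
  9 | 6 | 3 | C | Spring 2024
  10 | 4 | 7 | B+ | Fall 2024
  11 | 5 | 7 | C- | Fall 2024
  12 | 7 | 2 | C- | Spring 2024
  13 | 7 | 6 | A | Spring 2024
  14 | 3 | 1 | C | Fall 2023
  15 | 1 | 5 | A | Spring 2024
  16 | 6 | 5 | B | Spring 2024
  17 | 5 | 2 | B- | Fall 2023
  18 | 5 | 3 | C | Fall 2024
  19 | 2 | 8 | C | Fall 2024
SELECT p.name, COUNT(*) AS n FROM enrollments c JOIN students p ON c.student_id = p.id GROUP BY p.id, p.name

Execution result:
name | n
Ivy Garcia | 2
Grace Johnson | 1
Ivy Brown | 2
Jack Johnson | 1
Rose Brown | 4
Mia Smith | 4
Eve Wilson | 2
Tina Wilson | 3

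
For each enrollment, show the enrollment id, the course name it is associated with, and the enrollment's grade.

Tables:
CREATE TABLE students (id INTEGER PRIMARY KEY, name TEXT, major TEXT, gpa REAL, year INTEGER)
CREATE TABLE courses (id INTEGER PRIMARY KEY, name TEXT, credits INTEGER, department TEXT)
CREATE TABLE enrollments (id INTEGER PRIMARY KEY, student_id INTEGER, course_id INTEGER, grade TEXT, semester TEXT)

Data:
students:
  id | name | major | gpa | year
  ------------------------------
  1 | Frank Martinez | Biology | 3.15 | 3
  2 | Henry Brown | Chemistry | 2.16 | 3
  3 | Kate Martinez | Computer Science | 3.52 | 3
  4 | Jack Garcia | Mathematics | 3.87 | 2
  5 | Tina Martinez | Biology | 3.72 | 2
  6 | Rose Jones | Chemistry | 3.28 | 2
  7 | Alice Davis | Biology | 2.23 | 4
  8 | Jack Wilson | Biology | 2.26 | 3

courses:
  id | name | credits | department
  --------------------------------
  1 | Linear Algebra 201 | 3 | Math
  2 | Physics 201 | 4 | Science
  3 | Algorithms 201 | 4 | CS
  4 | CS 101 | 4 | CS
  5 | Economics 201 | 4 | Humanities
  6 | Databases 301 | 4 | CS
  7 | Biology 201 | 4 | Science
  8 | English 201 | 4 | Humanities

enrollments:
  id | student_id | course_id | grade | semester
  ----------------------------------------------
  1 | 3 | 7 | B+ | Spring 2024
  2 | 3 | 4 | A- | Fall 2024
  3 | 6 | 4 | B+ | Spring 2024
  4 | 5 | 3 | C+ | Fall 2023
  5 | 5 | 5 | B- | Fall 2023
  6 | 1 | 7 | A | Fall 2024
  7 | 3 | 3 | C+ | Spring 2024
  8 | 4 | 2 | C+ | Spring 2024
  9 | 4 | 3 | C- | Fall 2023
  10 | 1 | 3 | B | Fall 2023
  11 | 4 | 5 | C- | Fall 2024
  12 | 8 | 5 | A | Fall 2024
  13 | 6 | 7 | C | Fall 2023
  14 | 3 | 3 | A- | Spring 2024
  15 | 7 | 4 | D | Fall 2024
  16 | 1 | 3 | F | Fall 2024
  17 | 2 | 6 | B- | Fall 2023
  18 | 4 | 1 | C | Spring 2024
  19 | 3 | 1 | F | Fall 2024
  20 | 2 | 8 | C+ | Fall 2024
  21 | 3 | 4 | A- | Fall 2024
SELECT c.id, p.name AS course, c.grade FROM enrollments c JOIN courses p ON c.course_id = p.id

Execution result:
id | course | grade
1 | Biology 201 | B+
2 | CS 101 | A-
3 | CS 101 | B+
4 | Algorithms 201 | C+
5 | Economics 201 | B-
6 | Biology 201 | A
7 | Algorithms 201 | C+
8 | Physics 201 | C+
9 | Algorithms 201 | C-
10 | Algorithms 201 | B
11 | Economics 201 | C-
12 | Economics 201 | A
13 | Biology 201 | C
14 | Algorithms 201 | A-
15 | CS 101 | D
16 | Algorithms 201 | F
17 | Databases 301 | B-
18 | Linear Algebra 201 | C
19 | Linear Algebra 201 | F
20 | English 201 | C+
21 | CS 101 | A-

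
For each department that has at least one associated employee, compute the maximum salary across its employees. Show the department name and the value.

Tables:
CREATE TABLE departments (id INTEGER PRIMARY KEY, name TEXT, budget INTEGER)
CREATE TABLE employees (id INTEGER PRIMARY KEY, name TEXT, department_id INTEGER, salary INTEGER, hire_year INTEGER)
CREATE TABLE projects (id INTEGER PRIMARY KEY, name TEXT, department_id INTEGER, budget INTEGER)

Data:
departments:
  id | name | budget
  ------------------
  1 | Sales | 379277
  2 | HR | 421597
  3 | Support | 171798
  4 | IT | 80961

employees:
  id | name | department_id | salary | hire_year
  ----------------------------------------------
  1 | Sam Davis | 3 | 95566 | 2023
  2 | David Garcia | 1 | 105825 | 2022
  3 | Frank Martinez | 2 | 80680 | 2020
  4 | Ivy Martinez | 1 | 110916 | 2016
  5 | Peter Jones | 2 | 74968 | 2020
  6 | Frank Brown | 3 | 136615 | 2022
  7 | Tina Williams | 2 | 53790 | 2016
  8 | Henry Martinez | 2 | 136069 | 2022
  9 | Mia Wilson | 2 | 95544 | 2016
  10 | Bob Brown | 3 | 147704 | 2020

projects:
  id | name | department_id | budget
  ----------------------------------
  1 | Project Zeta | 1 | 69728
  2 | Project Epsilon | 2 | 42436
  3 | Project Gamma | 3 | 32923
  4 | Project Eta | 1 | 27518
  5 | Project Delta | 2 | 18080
SELECT p.name, MAX(c.salary) AS max_salary FROM employees c JOIN departments p ON c.department_id = p.id GROUP BY p.id, p.name

Execution result:
name | max_salary
Sales | 110916
HR | 136069
Support | 147704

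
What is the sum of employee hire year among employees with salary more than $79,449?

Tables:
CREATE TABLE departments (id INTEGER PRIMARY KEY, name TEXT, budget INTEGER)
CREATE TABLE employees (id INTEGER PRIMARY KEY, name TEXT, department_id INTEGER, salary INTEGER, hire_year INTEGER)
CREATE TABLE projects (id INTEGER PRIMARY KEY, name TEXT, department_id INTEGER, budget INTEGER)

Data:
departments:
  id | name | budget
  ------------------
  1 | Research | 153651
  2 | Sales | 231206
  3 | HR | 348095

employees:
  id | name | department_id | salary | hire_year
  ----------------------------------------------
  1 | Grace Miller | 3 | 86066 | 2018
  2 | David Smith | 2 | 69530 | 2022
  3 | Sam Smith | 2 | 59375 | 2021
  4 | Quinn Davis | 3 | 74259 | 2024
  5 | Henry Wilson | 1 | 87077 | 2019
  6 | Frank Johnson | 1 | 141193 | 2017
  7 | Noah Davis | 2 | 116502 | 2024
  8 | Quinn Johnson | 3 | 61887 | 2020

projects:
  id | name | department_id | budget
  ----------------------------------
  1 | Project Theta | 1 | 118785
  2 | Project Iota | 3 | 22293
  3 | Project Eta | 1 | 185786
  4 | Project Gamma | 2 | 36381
SELECT SUM(hire_year) FROM employees WHERE salary > 79449

Execution result:
8078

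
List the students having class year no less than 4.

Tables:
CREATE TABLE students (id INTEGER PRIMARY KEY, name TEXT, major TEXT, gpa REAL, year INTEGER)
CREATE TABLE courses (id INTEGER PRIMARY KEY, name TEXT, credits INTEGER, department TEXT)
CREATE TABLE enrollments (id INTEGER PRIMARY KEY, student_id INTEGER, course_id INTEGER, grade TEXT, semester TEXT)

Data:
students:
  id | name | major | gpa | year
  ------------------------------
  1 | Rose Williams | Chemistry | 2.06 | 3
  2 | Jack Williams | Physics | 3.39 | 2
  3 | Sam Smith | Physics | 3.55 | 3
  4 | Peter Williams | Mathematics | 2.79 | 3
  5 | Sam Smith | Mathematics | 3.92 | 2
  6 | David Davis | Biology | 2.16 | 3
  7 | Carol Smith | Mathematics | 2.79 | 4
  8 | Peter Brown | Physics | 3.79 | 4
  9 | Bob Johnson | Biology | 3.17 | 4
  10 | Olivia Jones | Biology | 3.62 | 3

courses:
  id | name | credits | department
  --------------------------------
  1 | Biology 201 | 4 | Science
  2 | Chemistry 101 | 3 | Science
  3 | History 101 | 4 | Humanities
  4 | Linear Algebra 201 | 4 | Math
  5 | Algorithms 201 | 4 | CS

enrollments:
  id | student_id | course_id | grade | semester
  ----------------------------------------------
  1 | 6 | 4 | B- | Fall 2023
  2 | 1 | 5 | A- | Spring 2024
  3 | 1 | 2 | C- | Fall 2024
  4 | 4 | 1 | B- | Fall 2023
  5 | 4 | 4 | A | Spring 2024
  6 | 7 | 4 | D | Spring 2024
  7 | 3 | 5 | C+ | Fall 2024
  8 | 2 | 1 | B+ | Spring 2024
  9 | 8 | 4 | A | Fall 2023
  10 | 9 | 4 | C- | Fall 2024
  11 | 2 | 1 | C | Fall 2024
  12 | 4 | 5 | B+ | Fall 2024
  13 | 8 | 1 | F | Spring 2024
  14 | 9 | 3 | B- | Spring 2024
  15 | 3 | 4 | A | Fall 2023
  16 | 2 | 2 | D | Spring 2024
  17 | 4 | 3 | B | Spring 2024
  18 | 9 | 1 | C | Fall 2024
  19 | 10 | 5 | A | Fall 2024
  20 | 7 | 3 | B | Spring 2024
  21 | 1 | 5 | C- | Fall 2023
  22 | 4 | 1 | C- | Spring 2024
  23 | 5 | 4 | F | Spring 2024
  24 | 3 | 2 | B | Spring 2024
SELECT name, year FROM students WHERE year >= 4

Execution result:
name | year
Carol Smith | 4
Peter Brown | 4
Bob Johnson | 4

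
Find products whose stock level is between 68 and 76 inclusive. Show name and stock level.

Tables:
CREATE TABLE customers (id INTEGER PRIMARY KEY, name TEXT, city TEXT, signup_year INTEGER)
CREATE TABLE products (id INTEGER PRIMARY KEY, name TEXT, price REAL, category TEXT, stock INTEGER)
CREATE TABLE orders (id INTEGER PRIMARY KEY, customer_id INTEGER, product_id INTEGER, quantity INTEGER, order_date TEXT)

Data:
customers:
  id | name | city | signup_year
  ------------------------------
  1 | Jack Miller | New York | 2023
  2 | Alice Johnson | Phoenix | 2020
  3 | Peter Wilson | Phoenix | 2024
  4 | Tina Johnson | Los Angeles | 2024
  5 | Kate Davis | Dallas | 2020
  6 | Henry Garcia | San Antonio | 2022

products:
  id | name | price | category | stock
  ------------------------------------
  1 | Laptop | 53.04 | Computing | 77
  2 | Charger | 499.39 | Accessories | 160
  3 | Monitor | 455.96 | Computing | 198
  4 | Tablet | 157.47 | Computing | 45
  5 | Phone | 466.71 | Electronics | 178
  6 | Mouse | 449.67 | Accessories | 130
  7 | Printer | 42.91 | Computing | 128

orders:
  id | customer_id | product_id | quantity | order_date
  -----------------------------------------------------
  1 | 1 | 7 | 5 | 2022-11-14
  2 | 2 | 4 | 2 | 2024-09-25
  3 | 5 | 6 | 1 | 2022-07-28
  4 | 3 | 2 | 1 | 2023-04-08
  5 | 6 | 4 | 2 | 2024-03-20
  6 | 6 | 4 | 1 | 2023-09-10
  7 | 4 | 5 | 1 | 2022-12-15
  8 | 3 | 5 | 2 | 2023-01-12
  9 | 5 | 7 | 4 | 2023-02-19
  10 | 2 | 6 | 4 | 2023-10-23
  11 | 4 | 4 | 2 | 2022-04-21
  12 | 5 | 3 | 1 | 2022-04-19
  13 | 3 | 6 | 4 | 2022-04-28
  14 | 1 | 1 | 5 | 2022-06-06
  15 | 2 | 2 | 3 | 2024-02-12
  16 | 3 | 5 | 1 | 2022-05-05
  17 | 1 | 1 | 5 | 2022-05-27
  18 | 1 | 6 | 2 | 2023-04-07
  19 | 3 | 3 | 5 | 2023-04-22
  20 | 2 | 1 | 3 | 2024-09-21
SELECT name, stock FROM products WHERE stock BETWEEN 68 AND 76

Execution result:
(no rows)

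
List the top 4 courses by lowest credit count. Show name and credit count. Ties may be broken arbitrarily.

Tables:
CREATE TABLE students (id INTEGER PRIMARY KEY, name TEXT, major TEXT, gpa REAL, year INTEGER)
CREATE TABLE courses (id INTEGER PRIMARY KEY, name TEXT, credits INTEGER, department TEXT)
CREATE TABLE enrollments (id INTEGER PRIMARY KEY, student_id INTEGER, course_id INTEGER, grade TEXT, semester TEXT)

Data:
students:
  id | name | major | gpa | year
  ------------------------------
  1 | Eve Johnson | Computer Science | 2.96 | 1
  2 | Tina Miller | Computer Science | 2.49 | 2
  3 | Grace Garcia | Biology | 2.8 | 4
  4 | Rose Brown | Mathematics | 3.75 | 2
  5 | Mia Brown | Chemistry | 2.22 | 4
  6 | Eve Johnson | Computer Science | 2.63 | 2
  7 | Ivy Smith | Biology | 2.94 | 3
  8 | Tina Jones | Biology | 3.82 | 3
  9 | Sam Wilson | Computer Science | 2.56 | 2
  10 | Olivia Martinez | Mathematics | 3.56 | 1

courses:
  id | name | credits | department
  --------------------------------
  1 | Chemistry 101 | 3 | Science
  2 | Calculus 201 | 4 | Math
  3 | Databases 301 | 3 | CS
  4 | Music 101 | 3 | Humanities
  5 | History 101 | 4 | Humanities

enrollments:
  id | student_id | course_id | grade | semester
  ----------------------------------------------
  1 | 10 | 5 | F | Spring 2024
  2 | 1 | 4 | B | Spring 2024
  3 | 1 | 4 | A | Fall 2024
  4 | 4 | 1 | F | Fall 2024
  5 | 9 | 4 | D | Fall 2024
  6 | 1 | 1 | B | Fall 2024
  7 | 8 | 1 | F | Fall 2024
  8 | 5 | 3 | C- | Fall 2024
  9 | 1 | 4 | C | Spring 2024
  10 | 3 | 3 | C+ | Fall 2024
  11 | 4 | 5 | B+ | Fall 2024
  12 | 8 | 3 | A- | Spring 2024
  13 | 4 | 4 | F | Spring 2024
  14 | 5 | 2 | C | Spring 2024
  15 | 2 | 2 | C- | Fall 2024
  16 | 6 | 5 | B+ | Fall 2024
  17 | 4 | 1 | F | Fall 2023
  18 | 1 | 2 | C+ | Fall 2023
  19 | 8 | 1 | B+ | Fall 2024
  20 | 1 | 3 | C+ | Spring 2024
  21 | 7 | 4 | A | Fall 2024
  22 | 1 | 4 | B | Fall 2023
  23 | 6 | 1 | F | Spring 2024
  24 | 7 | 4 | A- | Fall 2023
SELECT name, credits FROM courses ORDER BY credits ASC LIMIT 4

Execution result:
name | credits
Chemistry 101 | 3
Databases 301 | 3
Music 101 | 3
Calculus 201 | 4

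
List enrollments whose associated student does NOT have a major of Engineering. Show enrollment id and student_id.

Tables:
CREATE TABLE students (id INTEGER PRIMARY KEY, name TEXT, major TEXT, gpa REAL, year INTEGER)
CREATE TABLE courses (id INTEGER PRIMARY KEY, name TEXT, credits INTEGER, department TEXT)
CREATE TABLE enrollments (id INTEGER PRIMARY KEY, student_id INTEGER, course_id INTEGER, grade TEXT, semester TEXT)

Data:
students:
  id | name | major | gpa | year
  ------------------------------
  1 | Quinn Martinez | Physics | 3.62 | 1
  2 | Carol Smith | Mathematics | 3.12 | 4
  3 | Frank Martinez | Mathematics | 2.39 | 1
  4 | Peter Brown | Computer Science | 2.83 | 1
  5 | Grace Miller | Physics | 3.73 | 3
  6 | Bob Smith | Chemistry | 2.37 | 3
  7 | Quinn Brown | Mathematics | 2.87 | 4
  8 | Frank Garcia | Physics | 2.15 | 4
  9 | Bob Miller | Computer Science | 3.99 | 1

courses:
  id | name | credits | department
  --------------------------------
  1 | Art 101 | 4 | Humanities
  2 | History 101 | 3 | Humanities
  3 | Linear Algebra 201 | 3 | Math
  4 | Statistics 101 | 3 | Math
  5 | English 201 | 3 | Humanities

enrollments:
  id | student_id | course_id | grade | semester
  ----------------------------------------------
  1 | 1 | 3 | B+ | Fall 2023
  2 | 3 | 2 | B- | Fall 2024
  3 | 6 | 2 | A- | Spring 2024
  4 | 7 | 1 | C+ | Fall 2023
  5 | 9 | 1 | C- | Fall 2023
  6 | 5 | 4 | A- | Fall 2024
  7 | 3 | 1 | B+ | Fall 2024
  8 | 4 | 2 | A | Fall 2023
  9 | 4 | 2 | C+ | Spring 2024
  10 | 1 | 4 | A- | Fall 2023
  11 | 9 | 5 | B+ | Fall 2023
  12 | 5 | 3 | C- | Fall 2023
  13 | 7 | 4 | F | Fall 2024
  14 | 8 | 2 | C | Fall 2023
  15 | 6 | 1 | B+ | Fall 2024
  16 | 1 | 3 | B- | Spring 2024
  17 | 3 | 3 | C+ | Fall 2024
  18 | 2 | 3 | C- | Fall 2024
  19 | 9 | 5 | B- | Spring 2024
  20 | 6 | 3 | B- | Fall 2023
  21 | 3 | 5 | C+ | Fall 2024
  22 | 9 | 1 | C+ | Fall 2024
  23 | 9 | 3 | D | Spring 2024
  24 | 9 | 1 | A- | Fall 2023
SELECT id, student_id FROM enrollments WHERE student_id NOT IN (SELECT id FROM students WHERE major = 'Engineering')

Execution result:
id | student_id
1 | 1
2 | 3
3 | 6
4 | 7
5 | 9
6 | 5
7 | 3
8 | 4
9 | 4
10 | 1
11 | 9
12 | 5
13 | 7
14 | 8
15 | 6
16 | 1
17 | 3
18 | 2
19 | 9
20 | 6
21 | 3
22 | 9
23 | 9
24 | 9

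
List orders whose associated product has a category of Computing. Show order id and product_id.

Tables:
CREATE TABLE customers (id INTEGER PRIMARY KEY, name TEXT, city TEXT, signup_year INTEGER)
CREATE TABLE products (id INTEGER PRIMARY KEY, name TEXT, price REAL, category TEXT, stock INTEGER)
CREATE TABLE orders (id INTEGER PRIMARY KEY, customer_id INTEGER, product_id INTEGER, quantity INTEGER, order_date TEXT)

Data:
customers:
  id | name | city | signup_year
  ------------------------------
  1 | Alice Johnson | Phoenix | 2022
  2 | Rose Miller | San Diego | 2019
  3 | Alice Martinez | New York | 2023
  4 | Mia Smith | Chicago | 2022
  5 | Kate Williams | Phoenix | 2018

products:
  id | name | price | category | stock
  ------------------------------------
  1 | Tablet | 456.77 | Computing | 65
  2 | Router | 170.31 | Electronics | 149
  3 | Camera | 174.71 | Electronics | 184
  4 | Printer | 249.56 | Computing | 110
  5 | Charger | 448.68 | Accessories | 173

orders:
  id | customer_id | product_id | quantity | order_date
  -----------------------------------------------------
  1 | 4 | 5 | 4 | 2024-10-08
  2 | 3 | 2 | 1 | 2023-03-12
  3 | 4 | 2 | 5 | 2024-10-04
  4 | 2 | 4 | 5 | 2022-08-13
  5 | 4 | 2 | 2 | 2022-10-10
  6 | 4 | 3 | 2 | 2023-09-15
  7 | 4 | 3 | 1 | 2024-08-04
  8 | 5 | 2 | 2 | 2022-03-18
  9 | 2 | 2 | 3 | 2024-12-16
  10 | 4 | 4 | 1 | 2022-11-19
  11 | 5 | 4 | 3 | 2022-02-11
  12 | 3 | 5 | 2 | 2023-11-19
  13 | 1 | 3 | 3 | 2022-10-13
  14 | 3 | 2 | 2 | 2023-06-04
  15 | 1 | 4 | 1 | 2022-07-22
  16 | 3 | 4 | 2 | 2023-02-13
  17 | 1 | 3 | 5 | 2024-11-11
SELECT id, product_id FROM orders WHERE product_id IN (SELECT id FROM products WHERE category = 'Computing')

Execution result:
id | product_id
4 | 4
10 | 4
11 | 4
15 | 4
16 | 4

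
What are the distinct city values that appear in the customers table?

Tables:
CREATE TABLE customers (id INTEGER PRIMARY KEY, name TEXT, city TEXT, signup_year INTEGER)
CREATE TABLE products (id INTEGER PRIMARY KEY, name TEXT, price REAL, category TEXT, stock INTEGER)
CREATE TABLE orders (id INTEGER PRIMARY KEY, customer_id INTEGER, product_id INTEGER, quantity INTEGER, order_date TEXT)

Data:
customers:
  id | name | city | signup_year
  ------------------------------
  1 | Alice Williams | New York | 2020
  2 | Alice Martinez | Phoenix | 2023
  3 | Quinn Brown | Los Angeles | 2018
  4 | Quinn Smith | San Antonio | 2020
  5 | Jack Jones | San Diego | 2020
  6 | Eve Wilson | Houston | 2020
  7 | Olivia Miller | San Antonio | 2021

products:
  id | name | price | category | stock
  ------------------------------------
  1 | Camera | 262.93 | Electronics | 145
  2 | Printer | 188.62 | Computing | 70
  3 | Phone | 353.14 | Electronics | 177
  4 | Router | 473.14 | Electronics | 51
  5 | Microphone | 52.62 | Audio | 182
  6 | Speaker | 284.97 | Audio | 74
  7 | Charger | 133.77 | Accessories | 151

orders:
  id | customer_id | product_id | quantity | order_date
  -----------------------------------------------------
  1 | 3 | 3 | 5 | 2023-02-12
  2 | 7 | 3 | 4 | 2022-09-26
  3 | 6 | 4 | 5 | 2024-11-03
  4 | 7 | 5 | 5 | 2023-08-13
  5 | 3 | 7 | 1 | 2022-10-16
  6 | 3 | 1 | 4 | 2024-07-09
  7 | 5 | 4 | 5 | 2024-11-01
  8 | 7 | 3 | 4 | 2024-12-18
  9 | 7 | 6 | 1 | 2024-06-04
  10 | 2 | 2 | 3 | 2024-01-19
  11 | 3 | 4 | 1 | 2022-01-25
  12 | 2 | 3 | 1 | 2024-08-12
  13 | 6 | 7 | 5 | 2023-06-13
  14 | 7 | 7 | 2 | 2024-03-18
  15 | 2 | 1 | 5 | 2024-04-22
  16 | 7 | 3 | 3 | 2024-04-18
SELECT DISTINCT city FROM customers

Execution result:
city
New York
Phoenix
Los Angeles
San Antonio
San Diego
Houston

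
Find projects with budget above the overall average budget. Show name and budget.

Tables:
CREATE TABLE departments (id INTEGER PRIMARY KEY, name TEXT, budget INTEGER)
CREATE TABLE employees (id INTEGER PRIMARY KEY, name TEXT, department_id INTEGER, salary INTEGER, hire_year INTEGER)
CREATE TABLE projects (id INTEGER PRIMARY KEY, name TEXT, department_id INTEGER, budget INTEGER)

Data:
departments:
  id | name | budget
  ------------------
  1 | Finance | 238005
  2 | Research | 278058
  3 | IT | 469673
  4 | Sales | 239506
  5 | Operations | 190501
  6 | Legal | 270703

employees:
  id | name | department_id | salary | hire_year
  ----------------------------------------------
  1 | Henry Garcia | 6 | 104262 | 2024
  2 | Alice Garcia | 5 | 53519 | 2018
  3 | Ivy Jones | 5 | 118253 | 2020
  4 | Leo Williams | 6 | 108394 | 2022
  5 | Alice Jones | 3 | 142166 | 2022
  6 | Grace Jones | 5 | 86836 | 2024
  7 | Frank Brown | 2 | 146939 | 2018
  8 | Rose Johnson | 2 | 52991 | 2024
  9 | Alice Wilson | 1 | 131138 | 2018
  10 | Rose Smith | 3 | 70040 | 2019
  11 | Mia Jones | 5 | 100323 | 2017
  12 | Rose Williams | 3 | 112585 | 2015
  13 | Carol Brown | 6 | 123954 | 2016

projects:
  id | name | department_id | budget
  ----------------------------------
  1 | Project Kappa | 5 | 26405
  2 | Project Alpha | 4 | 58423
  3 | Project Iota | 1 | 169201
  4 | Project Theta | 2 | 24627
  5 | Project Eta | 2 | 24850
SELECT name, budget FROM projects WHERE budget > (SELECT AVG(budget) FROM projects)

Execution result:
name | budget
Project Iota | 169201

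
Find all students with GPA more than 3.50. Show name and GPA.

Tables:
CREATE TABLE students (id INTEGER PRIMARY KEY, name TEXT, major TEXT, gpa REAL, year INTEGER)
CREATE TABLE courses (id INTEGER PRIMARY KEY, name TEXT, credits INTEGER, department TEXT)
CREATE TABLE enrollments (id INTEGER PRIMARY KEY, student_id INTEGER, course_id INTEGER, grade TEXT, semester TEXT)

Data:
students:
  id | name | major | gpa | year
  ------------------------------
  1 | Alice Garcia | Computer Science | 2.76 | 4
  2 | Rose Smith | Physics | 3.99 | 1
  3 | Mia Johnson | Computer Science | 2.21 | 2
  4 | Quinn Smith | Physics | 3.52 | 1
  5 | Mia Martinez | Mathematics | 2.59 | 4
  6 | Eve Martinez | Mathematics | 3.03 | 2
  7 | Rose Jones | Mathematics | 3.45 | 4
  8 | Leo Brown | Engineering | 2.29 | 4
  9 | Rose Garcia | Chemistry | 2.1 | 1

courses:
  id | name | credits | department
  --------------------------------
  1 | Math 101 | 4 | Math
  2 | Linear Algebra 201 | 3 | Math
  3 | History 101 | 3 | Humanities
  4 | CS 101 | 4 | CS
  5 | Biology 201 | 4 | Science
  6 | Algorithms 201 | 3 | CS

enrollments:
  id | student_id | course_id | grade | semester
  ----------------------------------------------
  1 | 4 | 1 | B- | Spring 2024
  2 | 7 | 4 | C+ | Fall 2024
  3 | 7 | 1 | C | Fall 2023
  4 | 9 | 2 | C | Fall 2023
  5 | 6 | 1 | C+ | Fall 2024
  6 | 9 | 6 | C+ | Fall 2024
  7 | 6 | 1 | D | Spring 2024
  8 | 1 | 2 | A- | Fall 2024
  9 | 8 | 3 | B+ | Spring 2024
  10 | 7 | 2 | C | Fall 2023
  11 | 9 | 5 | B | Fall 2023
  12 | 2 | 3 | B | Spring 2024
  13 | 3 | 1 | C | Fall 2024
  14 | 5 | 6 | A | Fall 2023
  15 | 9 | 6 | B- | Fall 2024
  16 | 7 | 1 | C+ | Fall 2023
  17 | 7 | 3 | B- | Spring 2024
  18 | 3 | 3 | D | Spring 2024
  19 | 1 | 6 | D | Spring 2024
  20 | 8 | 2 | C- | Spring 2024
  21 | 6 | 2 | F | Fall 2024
SELECT name, gpa FROM students WHERE gpa > 3.5

Execution result:
name | gpa
Rose Smith | 3.99
Quinn Smith | 3.52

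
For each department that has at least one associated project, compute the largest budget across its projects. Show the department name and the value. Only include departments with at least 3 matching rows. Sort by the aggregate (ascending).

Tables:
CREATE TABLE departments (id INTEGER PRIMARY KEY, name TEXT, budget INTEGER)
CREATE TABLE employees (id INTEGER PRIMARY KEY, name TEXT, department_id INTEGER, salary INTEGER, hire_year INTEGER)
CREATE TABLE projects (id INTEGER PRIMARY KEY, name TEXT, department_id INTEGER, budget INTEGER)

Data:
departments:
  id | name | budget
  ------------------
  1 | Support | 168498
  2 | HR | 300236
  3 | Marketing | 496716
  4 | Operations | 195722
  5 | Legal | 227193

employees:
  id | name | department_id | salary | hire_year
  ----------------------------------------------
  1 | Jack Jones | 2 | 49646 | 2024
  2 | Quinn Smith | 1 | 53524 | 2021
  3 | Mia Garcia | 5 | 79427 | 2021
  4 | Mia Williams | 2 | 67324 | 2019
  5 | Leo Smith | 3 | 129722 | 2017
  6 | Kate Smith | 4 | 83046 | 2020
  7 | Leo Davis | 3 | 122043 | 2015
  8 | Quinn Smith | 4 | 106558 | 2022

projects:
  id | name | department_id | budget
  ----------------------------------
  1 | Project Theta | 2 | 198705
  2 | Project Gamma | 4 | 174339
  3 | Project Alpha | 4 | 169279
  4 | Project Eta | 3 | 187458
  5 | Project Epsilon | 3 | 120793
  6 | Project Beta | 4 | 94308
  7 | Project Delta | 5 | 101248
SELECT p.name, MAX(c.budget) AS max_budget FROM projects c JOIN departments p ON c.department_id = p.id GROUP BY p.id, p.name HAVING COUNT(*) >= 3 ORDER BY max_budget ASC

Execution result:
name | max_budget
Operations | 174339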